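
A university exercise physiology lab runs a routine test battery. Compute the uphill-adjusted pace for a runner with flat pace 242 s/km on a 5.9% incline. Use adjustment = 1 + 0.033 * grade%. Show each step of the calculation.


Adjustment factor = 1 + 0.033 * 5.9 = 1.1947
Grade-adjusted pace = 242 * 1.1947 = 289.12 s/km

289.12 s/km


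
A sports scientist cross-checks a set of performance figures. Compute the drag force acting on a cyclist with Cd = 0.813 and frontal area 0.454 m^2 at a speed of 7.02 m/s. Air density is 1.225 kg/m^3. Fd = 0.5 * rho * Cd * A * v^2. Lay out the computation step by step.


Step 1: v^2 = 49.2804
Step 2: Fd = 0.5 * 1.225 * 0.813 * 0.454 * 49.2804
= 11.141 N

11.141 N


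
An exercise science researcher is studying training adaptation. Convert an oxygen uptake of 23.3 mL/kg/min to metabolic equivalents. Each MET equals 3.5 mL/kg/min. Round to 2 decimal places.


One MET = 3.5 mL/kg/min
Number of METs = 23.3 / 3.5
= 6.66 METs

6.66 METs


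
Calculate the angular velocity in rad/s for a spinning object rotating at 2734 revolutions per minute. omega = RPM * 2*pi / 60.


omega = RPM * 2*pi / 60
= 2734 * 6.28318531 / 60
= 286.304 rad/s

286.304 rad/s


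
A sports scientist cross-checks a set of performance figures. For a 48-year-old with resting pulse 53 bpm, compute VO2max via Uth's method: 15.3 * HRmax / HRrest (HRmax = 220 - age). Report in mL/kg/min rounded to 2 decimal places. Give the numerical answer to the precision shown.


Step 1: HRmax = 220 - 48 = 172 bpm
Step 2: Ratio = 172 / 53 = 3.2453
Step 3: VO2max = 15.3 * 3.2453 = 49.65 mL/kg/min

49.65 mL/kg/min


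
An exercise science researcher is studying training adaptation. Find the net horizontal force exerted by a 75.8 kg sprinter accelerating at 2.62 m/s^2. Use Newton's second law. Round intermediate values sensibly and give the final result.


Newton's second law: F = m * a
F = 75.8 * 2.62 = 198.6 N

198.6 N


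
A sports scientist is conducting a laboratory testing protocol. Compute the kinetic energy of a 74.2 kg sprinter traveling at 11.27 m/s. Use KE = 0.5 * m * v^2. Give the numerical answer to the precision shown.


Velocity squared = 127.0129
KE = 0.5 * 74.2 * 127.0129 = 4712.18 J

4712.18 J


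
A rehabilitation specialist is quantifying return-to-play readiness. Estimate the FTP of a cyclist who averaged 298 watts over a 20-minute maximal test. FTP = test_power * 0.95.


FTP = 298 * 0.95 = 283.1 W

283.1 W


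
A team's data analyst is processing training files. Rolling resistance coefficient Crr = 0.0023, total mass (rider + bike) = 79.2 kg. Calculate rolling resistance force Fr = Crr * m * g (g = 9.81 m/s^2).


Fr = Crr * m * g
= 0.0023 * 79.2 * 9.81
= 1.787 N

1.787 N


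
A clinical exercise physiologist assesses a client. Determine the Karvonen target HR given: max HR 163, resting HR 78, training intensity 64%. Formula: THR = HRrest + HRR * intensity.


HRR = HRmax - HRrest = 163 - 78 = 85
THR = 78 + 85 * 0.64
= 132.4 bpm

132.4 bpm


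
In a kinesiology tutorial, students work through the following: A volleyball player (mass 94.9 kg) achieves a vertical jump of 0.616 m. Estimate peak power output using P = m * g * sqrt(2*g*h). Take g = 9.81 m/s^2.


2 * g * h = 2 * 9.81 * 0.616 = 12.08592
sqrt(12.08592) = 3.476481 m/s
P = 94.9 * 9.81 * 3.476481 = 3236.5 W

3236.5 W


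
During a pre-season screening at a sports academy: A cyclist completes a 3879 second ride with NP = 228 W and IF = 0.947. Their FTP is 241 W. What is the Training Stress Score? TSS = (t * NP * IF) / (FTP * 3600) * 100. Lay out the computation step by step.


t * NP * IF = 3879 * 228 * 0.947 = 837538.164
FTP * 3600 = 867600
TSS = (837538.164 / 867600) * 100 = 96.54

96.54 TSS


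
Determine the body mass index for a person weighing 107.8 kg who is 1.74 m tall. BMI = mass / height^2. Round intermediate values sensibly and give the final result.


BMI = mass / height^2
= 107.8 / 1.74^2
= 107.8 / 3.0276
= 35.61 kg/m^2

35.61 kg/m^2


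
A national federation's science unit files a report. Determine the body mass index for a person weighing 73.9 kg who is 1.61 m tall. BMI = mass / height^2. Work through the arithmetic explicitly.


BMI = mass / height^2
= 73.9 / 1.61^2
= 73.9 / 2.5921
= 28.51 kg/m^2

28.51 kg/m^2


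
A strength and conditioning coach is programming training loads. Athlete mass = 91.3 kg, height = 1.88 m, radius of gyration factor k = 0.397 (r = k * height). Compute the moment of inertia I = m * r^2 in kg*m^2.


r = k * height = 0.397 * 1.88 = 0.74636 m
r^2 = 0.74636^2 = 0.557053
I = 91.3 * 0.557053 = 50.859 kg*m^2

50.859 kg*m^2


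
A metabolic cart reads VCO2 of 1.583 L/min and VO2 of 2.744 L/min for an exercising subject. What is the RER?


RER = VCO2 / VO2 = 1.583 / 2.744 = 0.5769

0.5769


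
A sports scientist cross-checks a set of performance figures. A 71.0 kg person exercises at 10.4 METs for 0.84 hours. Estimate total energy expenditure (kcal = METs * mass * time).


Energy = METs * mass(kg) * time(h)
= 10.4 * 71.0 * 0.84
= 620.26 kcal

620.26 kcal


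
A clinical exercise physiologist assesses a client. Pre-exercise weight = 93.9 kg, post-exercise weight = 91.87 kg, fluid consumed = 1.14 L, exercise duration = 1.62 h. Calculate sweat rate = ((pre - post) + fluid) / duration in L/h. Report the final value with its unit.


Weight loss = 93.9 - 91.87 = 2.03 kg (approx L)
Total sweat = 2.03 + 1.14 = 3.17 L
Sweat rate = 3.17 / 1.62 = 1.957 L/h

1.957 L/h


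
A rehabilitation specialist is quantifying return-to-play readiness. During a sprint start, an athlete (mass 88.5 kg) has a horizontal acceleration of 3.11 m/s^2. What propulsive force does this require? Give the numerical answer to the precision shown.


Propulsive force = mass * acceleration
= 88.5 kg * 3.11 m/s^2
= 275.24 N

275.24 N


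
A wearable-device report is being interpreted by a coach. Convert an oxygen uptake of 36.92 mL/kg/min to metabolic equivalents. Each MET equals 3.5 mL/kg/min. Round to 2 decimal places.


One MET = 3.5 mL/kg/min
Number of METs = 36.92 / 3.5
= 10.55 METs

10.55 METs


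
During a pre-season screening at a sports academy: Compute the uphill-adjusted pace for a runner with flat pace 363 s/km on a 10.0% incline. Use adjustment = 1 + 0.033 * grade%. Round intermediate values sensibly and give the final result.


Adjustment factor = 1 + 0.033 * 10.0 = 1.33
Grade-adjusted pace = 363 * 1.33 = 482.79 s/km

482.79 s/km


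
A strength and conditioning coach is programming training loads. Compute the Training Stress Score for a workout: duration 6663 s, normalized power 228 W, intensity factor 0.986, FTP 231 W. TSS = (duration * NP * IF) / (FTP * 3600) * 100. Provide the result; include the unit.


Product = 6663 * 228 * 0.986 = 1497895.704
Base = 231 * 3600 = 831600
TSS = 1497895.704 / 831600 * 100 = 180.12

180.12 TSS


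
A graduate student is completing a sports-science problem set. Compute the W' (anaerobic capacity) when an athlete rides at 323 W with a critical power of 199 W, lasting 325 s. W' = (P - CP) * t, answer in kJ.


Above-CP power = 124 W
Duration = 325 s
W' = 124 * 325 = 40300 J
Convert: 40300 / 1000 = 40.3 kJ

40.3 kJ


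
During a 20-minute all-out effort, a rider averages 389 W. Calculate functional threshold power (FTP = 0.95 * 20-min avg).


FTP = 0.95 * 389
= 369.55 W

369.55 W


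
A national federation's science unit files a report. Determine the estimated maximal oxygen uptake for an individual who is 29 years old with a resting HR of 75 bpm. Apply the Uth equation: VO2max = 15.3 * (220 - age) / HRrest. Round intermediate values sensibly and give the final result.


HRmax = 220 - 29 = 191
VO2max = 15.3 * (191 / 75)
= 15.3 * 2.5467
= 38.96 mL/kg/min

38.96 mL/kg/min


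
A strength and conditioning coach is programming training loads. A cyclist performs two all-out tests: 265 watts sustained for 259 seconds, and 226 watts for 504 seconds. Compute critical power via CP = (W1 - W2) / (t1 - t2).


W1 = P1 * t1 = 265 * 259 = 68635 J
W2 = P2 * t2 = 226 * 504 = 113904 J
CP = (68635 - 113904) / (259 - 504)
= 184.77 W

184.77 W


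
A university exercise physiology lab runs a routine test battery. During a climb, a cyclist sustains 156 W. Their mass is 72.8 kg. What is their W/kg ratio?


Power-to-weight = 156 W / 72.8 kg
= 2.143 W/kg

2.143 W/kg


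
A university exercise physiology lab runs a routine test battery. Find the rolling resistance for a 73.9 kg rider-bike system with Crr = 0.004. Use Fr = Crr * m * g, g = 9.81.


m * g = 73.9 * 9.81 = 724.959 N
Fr = 0.004 * 724.959 = 2.9 N

2.9 N


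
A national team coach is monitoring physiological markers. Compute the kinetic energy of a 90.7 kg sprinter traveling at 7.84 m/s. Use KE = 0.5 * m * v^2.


Velocity squared = 61.4656
KE = 0.5 * 90.7 * 61.4656 = 2787.46 J

2787.46 J


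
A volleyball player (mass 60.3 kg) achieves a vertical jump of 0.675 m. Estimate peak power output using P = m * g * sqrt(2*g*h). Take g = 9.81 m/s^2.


2 * g * h = 2 * 9.81 * 0.675 = 13.2435
sqrt(13.2435) = 3.639162 m/s
P = 60.3 * 9.81 * 3.639162 = 2152.72 W

2152.72 W


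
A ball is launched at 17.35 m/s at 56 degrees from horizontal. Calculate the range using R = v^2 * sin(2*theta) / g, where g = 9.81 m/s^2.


sin(2 * 56) = sin(112) = 0.927184
v^2 = 17.35^2 = 301.0225
R = 301.0225 * 0.927184 / 9.81
= 28.451 m

28.451 m


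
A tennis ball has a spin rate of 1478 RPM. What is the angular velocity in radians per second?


Convert RPM to rad/s: multiply by 2*pi and divide by 60
omega = 1478 * 2 * pi / 60
= 154.776 rad/s

154.776 rad/s


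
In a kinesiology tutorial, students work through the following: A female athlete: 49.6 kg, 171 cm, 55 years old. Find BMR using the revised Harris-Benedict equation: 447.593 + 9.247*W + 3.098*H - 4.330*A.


Intercept = 447.593
Weight contribution = 9.247 * 49.6 = 458.6512
Height contribution = 3.098 * 171 = 529.758
Age contribution = 4.33 * 55 = 238.15
BMR = 447.593 + 458.6512 + 529.758 - 238.15
= 1197.85 kcal/day

1197.85 kcal/day


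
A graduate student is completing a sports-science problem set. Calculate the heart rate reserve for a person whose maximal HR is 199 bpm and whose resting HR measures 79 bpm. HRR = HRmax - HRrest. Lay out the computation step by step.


HRmax = 199 bpm
HRrest = 79 bpm
HRR = 199 - 79 = 120 bpm

120 bpm


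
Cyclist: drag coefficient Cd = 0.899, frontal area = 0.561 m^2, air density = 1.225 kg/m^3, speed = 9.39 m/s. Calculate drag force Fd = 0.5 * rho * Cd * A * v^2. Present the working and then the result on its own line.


v^2 = 9.39^2 = 88.1721
Fd = 0.5 * 1.225 * 0.899 * 0.561 * 88.1721
= 27.237 N

27.237 N


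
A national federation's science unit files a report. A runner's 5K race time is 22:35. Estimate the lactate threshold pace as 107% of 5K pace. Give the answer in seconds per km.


Total race time = 22*60 + 35 = 1355 seconds
5K pace = 1355 / 5 = 271.0 sec/km
LT pace = 271.0 * 1.07 = 289.97 sec/km

289.97 s/km


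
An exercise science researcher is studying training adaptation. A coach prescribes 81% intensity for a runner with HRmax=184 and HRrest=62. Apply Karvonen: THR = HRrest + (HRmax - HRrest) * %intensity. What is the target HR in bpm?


Heart rate reserve = 184 - 62 = 122
Intensity fraction = 81 / 100 = 0.81
THR = 62 + 122 * 0.81 = 160.82 bpm

160.82 bpm


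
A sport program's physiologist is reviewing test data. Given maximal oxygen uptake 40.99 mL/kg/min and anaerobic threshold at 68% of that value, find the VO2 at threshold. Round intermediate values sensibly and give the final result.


Percentage as decimal = 0.68
VO2 at AT = 40.99 * 0.68 = 27.87 mL/kg/min

27.87 mL/kg/min


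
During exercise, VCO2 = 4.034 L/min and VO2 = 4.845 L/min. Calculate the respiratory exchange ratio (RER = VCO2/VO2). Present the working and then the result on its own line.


RER = VCO2 / VO2
= 4.034 / 4.845
= 0.8326

0.8326


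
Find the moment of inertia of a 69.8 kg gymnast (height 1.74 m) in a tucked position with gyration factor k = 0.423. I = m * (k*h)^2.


Radius of gyration = 0.423 * 1.74 = 0.73602 m
I = 69.8 * 0.73602^2
= 69.8 * 0.541725
= 37.812 kg*m^2

37.812 kg*m^2


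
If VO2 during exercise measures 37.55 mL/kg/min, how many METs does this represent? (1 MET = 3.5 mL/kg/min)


METs = VO2 / 3.5 = 37.55 / 3.5 = 10.73

10.73 METs


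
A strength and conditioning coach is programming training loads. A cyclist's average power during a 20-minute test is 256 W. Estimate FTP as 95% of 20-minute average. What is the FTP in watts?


FTP = 20-min power * 0.95
= 256 * 0.95
= 243.2 W

243.2 W


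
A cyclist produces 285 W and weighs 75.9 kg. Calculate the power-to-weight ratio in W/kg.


P/W = power / mass
= 285 / 75.9
= 3.755 W/kg

3.755 W/kg


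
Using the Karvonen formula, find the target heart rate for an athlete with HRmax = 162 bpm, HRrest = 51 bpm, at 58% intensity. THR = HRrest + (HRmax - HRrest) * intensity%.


HRR = 162 - 51 = 111
THR = 51 + 111 * 0.58
= 51 + 64.38
= 115.38 bpm

115.38 bpm


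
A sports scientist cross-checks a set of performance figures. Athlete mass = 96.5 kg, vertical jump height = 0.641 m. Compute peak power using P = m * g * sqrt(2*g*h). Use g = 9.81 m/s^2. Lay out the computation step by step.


sqrt(2 * 9.81 * 0.641) = sqrt(12.57642) = 3.546325 m/s
P = 96.5 * 9.81 * 3.546325
= 3357.18 W

3357.18 W


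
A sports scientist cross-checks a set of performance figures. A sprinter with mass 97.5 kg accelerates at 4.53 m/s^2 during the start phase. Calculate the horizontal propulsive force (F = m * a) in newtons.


F = m * a
= 97.5 * 4.53
= 441.68 N

441.68 N


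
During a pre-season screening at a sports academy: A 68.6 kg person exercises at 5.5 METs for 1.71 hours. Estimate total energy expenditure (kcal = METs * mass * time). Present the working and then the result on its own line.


Energy = METs * mass(kg) * time(h)
= 5.5 * 68.6 * 1.71
= 645.18 kcal

645.18 kcal


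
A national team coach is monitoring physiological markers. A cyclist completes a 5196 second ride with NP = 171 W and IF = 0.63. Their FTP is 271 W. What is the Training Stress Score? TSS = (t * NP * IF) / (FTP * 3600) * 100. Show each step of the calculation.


t * NP * IF = 5196 * 171 * 0.63 = 559765.08
FTP * 3600 = 975600
TSS = (559765.08 / 975600) * 100 = 57.38

57.38 TSS


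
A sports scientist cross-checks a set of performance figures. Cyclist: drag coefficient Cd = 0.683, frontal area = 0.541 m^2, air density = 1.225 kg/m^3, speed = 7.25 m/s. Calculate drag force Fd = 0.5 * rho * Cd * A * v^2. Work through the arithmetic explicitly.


v^2 = 7.25^2 = 52.5625
Fd = 0.5 * 1.225 * 0.683 * 0.541 * 52.5625
= 11.896 N

11.896 N


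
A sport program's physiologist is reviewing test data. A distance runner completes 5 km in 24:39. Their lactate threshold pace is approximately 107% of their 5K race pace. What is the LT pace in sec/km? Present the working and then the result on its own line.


Convert to seconds: 24 min 39 s = 1479 s
Pace per km = 1479 / 5 = 295.8 s/km
LT pace = 295.8 * 1.07 = 316.51 s/km

316.51 s/km


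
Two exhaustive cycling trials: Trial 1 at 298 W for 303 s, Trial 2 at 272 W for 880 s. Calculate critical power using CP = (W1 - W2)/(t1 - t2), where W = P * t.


W1 = 298 * 303 = 90294 J
W2 = 272 * 880 = 239360 J
CP = (90294 - 239360) / (303 - 880)
= -149066 / -577
= 258.35 W

258.35 W


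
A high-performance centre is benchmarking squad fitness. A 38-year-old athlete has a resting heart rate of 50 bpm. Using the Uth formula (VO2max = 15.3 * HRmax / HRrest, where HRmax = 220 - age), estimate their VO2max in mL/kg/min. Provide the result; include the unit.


HRmax = 220 - 38 = 182 bpm
Ratio = HRmax / HRrest = 182 / 50 = 3.64
VO2max = 15.3 * 3.64 = 55.69 mL/kg/min

55.69 mL/kg/min


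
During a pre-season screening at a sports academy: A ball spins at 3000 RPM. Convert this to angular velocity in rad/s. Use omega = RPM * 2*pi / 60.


omega = 3000 * 2 * pi / 60
= 3000 * 6.28318531 / 60
= 18849.556 / 60
= 314.159 rad/s

314.159 rad/s


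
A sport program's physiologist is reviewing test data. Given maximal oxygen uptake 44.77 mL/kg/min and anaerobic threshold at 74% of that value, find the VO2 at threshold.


Percentage as decimal = 0.74
VO2 at AT = 44.77 * 0.74 = 33.13 mL/kg/min

33.13 mL/kg/min


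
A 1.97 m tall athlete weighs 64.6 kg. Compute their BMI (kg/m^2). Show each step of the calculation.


height^2 = 3.8809 m^2
BMI = 64.6 / 3.8809 = 16.65 kg/m^2

16.65 kg/m^2


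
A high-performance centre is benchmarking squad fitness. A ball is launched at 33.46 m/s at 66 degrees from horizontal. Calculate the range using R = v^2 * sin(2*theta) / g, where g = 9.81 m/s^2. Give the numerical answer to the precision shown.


sin(2 * 66) = sin(132) = 0.743145
v^2 = 33.46^2 = 1119.5716
R = 1119.5716 * 0.743145 / 9.81
= 84.812 m

84.812 m


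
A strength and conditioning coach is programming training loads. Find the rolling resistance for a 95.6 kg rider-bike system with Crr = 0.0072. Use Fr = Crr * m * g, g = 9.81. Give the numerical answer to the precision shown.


m * g = 95.6 * 9.81 = 937.836 N
Fr = 0.0072 * 937.836 = 6.752 N

6.752 N


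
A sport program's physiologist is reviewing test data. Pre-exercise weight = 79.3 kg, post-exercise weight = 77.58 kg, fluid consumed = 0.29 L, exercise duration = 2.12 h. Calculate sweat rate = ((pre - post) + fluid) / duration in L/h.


Weight loss = 79.3 - 77.58 = 1.72 kg (approx L)
Total sweat = 1.72 + 0.29 = 2.01 L
Sweat rate = 2.01 / 2.12 = 0.948 L/h

0.948 L/h


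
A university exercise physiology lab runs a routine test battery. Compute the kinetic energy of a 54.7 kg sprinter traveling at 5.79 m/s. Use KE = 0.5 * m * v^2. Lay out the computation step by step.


Velocity squared = 33.5241
KE = 0.5 * 54.7 * 33.5241 = 916.88 J

916.88 J


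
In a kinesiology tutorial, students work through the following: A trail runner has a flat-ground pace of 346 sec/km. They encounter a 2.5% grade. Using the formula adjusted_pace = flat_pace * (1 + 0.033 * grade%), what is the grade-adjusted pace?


Grade factor = 1 + 0.033 * 2.5 = 1.0825
Adjusted = 346 * 1.0825 = 374.55 sec/km

374.55 s/km


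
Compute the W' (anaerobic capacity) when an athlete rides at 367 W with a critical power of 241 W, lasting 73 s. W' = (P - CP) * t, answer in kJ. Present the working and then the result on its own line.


Above-CP power = 126 W
Duration = 73 s
W' = 126 * 73 = 9198 J
Convert: 9198 / 1000 = 9.198 kJ

9.198 kJ


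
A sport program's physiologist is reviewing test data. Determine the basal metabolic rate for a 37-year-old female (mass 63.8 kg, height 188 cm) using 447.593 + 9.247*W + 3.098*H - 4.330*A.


BMR = 447.593 + 9.247*63.8 + 3.098*188 - 4.330*37
= 1459.77 kcal/day

1459.77 kcal/day


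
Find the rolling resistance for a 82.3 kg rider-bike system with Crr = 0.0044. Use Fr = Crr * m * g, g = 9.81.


m * g = 82.3 * 9.81 = 807.363 N
Fr = 0.0044 * 807.363 = 3.552 N

3.552 N


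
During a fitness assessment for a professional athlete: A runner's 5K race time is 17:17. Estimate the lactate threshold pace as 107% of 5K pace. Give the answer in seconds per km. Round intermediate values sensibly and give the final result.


Total race time = 17*60 + 17 = 1037 seconds
5K pace = 1037 / 5 = 207.4 sec/km
LT pace = 207.4 * 1.07 = 221.92 sec/km

221.92 s/km


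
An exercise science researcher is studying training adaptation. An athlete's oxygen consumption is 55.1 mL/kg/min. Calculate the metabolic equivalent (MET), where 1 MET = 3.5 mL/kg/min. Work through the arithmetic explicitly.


MET = VO2 / 3.5
= 55.1 / 3.5
= 15.74 METs

15.74 METs


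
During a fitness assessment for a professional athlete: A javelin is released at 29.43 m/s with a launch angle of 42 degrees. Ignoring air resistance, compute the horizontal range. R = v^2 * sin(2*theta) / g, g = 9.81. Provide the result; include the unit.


Launch speed squared = 866.1249
sin(2 * 42 deg) = 0.994522
Range = 866.1249 * 0.994522 / 9.81
= 87.806 m

87.806 m


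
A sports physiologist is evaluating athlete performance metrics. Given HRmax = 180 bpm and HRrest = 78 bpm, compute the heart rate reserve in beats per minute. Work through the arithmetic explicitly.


Heart rate reserve = maximum HR minus resting HR
HRR = 180 - 78 = 102 bpm

102 bpm


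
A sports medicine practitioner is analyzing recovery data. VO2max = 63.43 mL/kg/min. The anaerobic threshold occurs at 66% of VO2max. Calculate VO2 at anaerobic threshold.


AT fraction = 66 / 100 = 0.66
AT VO2 = 63.43 * 0.66
= 41.86 mL/kg/min

41.86 mL/kg/min


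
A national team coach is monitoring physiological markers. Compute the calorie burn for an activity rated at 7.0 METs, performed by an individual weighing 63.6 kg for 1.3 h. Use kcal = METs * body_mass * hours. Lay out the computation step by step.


Product of METs and mass = 7.0 * 63.6 = 445.2
Total kcal = 445.2 * 1.3 = 578.76 kcal

578.76 kcal


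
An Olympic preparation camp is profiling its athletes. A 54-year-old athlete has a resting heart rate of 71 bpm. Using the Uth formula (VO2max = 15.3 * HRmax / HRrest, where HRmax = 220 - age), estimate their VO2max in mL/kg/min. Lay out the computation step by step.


HRmax = 220 - 54 = 166 bpm
Ratio = HRmax / HRrest = 166 / 71 = 2.338
VO2max = 15.3 * 2.338 = 35.77 mL/kg/min

35.77 mL/kg/min


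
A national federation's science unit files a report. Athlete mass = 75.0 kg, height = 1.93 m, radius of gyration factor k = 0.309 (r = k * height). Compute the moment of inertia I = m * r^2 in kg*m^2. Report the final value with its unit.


r = k * height = 0.309 * 1.93 = 0.59637 m
r^2 = 0.59637^2 = 0.355657
I = 75.0 * 0.355657 = 26.674 kg*m^2

26.674 kg*m^2


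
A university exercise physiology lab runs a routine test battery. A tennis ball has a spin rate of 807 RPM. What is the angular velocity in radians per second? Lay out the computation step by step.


Convert RPM to rad/s: multiply by 2*pi and divide by 60
omega = 807 * 2 * pi / 60
= 84.509 rad/s

84.509 rad/s


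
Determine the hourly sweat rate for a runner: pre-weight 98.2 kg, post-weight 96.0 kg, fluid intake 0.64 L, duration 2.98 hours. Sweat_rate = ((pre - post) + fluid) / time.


Mass lost = 98.2 - 96.0 = 2.2 kg
Add fluid consumed: 2.2 + 0.64 = 2.84 L total sweat
Sweat rate = 2.84 / 2.98 = 0.953 L/h

0.953 L/h


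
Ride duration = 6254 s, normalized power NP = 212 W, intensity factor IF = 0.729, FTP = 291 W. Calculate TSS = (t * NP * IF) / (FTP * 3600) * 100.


Numerator = 6254 * 212 * 0.729 = 966543.192
Denominator = 291 * 3600 = 1047600
TSS = 966543.192 / 1047600 * 100
= 92.26

92.26 TSS


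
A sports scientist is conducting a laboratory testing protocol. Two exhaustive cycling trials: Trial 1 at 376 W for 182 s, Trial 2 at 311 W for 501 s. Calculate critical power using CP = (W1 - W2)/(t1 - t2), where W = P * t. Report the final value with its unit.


W1 = 376 * 182 = 68432 J
W2 = 311 * 501 = 155811 J
CP = (68432 - 155811) / (182 - 501)
= -87379 / -319
= 273.92 W

273.92 W


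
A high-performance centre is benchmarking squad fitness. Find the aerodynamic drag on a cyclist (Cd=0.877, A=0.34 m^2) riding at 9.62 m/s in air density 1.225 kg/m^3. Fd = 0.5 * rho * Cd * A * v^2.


Fd = 0.5 * 1.225 * 0.877 * 0.34 * 9.62^2
= 0.5 * 1.225 * 0.877 * 0.34 * 92.5444
= 16.902 N

16.902 N


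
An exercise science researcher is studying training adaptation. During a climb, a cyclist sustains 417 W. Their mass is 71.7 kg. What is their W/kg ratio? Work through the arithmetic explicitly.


Power-to-weight = 417 W / 71.7 kg
= 5.816 W/kg

5.816 W/kg


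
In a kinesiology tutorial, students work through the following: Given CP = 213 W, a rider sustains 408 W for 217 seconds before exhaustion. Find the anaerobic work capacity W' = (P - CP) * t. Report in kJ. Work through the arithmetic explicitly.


Excess power = 408 - 213 = 195 W
Work above CP = 195 * 217 = 42315 J
W' = 42.315 kJ

42.315 kJ


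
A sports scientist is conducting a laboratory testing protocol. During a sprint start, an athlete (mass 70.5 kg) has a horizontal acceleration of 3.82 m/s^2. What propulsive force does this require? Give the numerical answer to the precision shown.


Propulsive force = mass * acceleration
= 70.5 kg * 3.82 m/s^2
= 269.31 N

269.31 N


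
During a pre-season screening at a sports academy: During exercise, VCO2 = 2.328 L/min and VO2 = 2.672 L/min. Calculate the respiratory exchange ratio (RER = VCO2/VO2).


RER = VCO2 / VO2
= 2.328 / 2.672
= 0.8713

0.8713


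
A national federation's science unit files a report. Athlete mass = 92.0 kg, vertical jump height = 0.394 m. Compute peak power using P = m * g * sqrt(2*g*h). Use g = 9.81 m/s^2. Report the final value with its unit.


sqrt(2 * 9.81 * 0.394) = sqrt(7.73028) = 2.780338 m/s
P = 92.0 * 9.81 * 2.780338
= 2509.31 W

2509.31 W


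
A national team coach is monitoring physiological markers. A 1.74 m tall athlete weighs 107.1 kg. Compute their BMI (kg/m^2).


height^2 = 3.0276 m^2
BMI = 107.1 / 3.0276 = 35.37 kg/m^2

35.37 kg/m^2


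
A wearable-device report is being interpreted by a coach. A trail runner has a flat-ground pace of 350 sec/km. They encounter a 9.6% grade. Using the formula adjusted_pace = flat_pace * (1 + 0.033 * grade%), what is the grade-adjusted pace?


Grade factor = 1 + 0.033 * 9.6 = 1.3168
Adjusted = 350 * 1.3168 = 460.88 sec/km

460.88 s/km


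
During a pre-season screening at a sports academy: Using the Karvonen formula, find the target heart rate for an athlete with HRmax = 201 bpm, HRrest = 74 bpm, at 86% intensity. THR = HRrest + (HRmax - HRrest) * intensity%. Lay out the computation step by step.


HRR = 201 - 74 = 127
THR = 74 + 127 * 0.86
= 74 + 109.22
= 183.22 bpm

183.22 bpm


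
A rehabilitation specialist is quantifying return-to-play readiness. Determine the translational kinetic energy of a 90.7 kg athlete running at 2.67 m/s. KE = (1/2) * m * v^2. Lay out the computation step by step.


KE = 0.5 * m * v^2
= 0.5 * 90.7 * 2.67^2
= 0.5 * 90.7 * 7.1289
= 323.3 J

323.3 J


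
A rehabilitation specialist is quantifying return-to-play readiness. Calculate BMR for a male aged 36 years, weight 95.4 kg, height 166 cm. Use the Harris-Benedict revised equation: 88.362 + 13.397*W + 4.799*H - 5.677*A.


Substituting values:
W term = 13.397 * 95.4 = 1278.0738
H term = 4.799 * 166 = 796.634
A term = 5.677 * 36 = 204.372
BMR = 1958.7 kcal/day

1958.7 kcal/day


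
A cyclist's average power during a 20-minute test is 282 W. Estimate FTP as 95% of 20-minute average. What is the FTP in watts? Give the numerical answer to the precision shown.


FTP = 20-min power * 0.95
= 282 * 0.95
= 267.9 W

267.9 W


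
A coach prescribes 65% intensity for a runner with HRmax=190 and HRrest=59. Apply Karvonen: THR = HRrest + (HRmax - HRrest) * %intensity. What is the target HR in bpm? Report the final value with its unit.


Heart rate reserve = 190 - 59 = 131
Intensity fraction = 65 / 100 = 0.65
THR = 59 + 131 * 0.65 = 144.15 bpm

144.15 bpm


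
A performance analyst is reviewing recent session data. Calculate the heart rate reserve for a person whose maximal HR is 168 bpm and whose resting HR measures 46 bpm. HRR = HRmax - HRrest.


HRmax = 168 bpm
HRrest = 46 bpm
HRR = 168 - 46 = 122 bpm

122 bpm


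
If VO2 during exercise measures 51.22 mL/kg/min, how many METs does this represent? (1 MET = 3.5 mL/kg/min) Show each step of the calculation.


METs = VO2 / 3.5 = 51.22 / 3.5 = 14.63

14.63 METs


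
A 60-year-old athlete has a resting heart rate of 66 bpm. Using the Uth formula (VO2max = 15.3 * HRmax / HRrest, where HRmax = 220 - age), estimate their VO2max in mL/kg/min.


HRmax = 220 - 60 = 160 bpm
Ratio = HRmax / HRrest = 160 / 66 = 2.4242
VO2max = 15.3 * 2.4242 = 37.09 mL/kg/min

37.09 mL/kg/min


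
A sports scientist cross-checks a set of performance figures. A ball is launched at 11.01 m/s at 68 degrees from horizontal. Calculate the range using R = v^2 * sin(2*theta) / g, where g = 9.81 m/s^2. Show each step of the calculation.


sin(2 * 68) = sin(136) = 0.694658
v^2 = 11.01^2 = 121.2201
R = 121.2201 * 0.694658 / 9.81
= 8.584 m

8.584 m


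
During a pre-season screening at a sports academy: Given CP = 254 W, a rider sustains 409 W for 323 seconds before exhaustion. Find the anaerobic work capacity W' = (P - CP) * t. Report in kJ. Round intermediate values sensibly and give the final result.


Excess power = 409 - 254 = 155 W
Work above CP = 155 * 323 = 50065 J
W' = 50.065 kJ

50.065 kJ


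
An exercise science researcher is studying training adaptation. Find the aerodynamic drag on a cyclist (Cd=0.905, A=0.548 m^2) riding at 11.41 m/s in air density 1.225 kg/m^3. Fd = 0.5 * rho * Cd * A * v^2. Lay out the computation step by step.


Fd = 0.5 * 1.225 * 0.905 * 0.548 * 11.41^2
= 0.5 * 1.225 * 0.905 * 0.548 * 130.1881
= 39.546 N

39.546 N


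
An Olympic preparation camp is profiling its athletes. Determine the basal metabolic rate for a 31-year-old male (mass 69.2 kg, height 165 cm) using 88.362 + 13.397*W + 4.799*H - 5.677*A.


BMR = 88.362 + 13.397*69.2 + 4.799*165 - 5.677*31
= 1631.28 kcal/day

1631.28 kcal/day


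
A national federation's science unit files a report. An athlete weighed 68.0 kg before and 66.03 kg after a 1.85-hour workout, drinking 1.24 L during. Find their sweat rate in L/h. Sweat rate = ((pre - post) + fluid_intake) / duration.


Body mass change = 1.97 kg
Total sweat loss = 1.97 + 1.24 = 3.21 L
Rate = 3.21 / 1.85 = 1.735 L/h

1.735 L/h


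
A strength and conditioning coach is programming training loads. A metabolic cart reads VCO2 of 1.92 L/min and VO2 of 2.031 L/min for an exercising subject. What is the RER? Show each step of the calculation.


RER = VCO2 / VO2 = 1.92 / 2.031 = 0.9453

0.9453


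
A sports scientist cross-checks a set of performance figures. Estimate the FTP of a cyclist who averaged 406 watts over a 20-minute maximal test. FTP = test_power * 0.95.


FTP = 406 * 0.95 = 385.7 W

385.7 W


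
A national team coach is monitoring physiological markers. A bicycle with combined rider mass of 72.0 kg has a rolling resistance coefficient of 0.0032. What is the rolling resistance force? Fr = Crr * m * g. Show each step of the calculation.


Fr = 0.0032 * 72.0 * 9.81
= 0.2304 * 9.81
= 2.26 N

2.26 N


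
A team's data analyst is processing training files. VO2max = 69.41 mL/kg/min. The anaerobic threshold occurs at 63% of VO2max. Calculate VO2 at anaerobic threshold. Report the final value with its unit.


AT fraction = 63 / 100 = 0.63
AT VO2 = 69.41 * 0.63
= 43.73 mL/kg/min

43.73 mL/kg/min


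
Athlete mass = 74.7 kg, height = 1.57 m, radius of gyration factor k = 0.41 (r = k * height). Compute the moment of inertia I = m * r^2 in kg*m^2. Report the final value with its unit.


r = k * height = 0.41 * 1.57 = 0.6437 m
r^2 = 0.6437^2 = 0.41435
I = 74.7 * 0.41435 = 30.952 kg*m^2

30.952 kg*m^2


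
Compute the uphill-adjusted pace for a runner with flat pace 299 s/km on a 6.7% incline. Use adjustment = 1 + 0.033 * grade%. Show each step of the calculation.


Adjustment factor = 1 + 0.033 * 6.7 = 1.2211
Grade-adjusted pace = 299 * 1.2211 = 365.11 s/km

365.11 s/km


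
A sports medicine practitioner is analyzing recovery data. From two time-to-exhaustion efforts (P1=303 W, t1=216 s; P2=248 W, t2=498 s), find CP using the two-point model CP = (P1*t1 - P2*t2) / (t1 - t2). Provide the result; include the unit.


Work in trial 1 = 65448 J
Work in trial 2 = 123504 J
Delta work = -58056 J
Delta time = -282 s
CP = -58056 / -282 = 205.87 W

205.87 W


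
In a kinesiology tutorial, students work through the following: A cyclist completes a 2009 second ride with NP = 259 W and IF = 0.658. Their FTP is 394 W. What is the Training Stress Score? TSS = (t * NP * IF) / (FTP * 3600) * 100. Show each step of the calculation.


t * NP * IF = 2009 * 259 * 0.658 = 342377.798
FTP * 3600 = 1418400
TSS = (342377.798 / 1418400) * 100 = 24.14

24.14 TSS


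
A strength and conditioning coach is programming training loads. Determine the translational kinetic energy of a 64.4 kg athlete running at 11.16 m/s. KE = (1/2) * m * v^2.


KE = 0.5 * m * v^2
= 0.5 * 64.4 * 11.16^2
= 0.5 * 64.4 * 124.5456
= 4010.37 J

4010.37 J


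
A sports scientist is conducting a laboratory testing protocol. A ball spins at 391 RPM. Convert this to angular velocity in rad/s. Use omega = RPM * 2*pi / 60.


omega = 391 * 2 * pi / 60
= 391 * 6.28318531 / 60
= 2456.725 / 60
= 40.945 rad/s

40.945 rad/s


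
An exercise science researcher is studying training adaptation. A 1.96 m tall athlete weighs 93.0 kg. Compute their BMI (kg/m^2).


height^2 = 3.8416 m^2
BMI = 93.0 / 3.8416 = 24.21 kg/m^2

24.21 kg/m^2


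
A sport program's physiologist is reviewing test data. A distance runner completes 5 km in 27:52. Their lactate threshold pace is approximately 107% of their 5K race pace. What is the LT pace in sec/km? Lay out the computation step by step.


Convert to seconds: 27 min 52 s = 1672 s
Pace per km = 1672 / 5 = 334.4 s/km
LT pace = 334.4 * 1.07 = 357.81 s/km

357.81 s/km


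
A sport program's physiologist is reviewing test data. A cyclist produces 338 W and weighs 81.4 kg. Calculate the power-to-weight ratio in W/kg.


P/W = power / mass
= 338 / 81.4
= 4.152 W/kg

4.152 W/kg


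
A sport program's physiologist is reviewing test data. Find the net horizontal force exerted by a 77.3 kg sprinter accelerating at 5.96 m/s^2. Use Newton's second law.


Newton's second law: F = m * a
F = 77.3 * 5.96 = 460.71 N

460.71 N


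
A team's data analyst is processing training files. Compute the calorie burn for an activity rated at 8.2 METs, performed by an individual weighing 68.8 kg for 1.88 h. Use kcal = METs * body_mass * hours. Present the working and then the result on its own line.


Product of METs and mass = 8.2 * 68.8 = 564.16
Total kcal = 564.16 * 1.88 = 1060.62 kcal

1060.62 kcal


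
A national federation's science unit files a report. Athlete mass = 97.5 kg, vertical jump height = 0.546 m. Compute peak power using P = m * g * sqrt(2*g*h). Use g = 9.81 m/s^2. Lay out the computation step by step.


sqrt(2 * 9.81 * 0.546) = sqrt(10.71252) = 3.272999 m/s
P = 97.5 * 9.81 * 3.272999
= 3130.54 W

3130.54 W


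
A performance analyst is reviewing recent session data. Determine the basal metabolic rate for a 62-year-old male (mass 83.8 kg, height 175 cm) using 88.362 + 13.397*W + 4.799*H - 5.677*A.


BMR = 88.362 + 13.397*83.8 + 4.799*175 - 5.677*62
= 1698.88 kcal/day

1698.88 kcal/day


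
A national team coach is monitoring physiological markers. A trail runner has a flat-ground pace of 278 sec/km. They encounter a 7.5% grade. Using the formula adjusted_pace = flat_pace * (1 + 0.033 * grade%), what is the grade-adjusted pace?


Grade factor = 1 + 0.033 * 7.5 = 1.2475
Adjusted = 278 * 1.2475 = 346.81 sec/km

346.81 s/km


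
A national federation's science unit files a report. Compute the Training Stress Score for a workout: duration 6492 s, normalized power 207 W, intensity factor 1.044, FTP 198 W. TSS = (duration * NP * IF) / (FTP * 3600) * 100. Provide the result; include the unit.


Product = 6492 * 207 * 1.044 = 1402973.136
Base = 198 * 3600 = 712800
TSS = 1402973.136 / 712800 * 100 = 196.83

196.83 TSS


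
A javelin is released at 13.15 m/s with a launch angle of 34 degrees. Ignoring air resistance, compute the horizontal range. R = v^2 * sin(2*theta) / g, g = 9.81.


Launch speed squared = 172.9225
sin(2 * 34 deg) = 0.927184
Range = 172.9225 * 0.927184 / 9.81
= 16.344 m

16.344 m


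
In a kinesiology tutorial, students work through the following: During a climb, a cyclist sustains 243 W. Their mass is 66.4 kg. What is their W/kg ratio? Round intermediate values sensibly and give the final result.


Power-to-weight = 243 W / 66.4 kg
= 3.66 W/kg

3.66 W/kg


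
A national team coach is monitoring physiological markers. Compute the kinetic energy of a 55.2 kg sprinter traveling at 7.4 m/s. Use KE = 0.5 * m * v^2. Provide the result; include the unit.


Velocity squared = 54.76
KE = 0.5 * 55.2 * 54.76 = 1511.38 J

1511.38 J


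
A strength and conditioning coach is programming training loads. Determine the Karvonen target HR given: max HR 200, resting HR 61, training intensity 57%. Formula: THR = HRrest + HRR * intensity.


HRR = HRmax - HRrest = 200 - 61 = 139
THR = 61 + 139 * 0.57
= 140.23 bpm

140.23 bpm


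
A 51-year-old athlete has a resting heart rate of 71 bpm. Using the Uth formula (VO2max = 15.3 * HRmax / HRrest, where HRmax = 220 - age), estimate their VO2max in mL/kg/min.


HRmax = 220 - 51 = 169 bpm
Ratio = HRmax / HRrest = 169 / 71 = 2.3803
VO2max = 15.3 * 2.3803 = 36.42 mL/kg/min

36.42 mL/kg/min


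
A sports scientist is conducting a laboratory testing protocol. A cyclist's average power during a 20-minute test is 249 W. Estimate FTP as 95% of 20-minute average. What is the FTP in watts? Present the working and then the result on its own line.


FTP = 20-min power * 0.95
= 249 * 0.95
= 236.55 W

236.55 W


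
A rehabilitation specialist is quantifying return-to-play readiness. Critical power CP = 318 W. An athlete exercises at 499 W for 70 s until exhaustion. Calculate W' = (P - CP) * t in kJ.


P - CP = 499 - 318 = 181 W
W' = 181 * 70 = 12670 J
= 12670 / 1000 = 12.67 kJ

12.67 kJ


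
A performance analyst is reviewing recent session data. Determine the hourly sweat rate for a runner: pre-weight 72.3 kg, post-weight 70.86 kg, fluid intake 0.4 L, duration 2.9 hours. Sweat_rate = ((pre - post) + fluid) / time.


Mass lost = 72.3 - 70.86 = 1.44 kg
Add fluid consumed: 1.44 + 0.4 = 1.84 L total sweat
Sweat rate = 1.84 / 2.9 = 0.634 L/h

0.634 L/h


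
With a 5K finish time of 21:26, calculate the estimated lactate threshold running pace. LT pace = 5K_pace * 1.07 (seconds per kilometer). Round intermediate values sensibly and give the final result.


Race duration = 1286 s for 5 km
Average pace = 1286 / 5 = 257.2 s/km
LT pace = 257.2 * 1.07
= 275.2 s/km

275.2 s/km


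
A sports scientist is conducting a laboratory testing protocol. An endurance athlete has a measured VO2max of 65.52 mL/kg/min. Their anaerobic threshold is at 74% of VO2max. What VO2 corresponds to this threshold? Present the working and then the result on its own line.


Anaerobic threshold VO2 = VO2max * 74%
= 65.52 * 0.74
= 48.48 mL/kg/min

48.48 mL/kg/min


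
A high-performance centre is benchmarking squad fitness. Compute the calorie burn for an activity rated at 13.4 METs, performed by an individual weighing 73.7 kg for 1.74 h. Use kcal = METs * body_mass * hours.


Product of METs and mass = 13.4 * 73.7 = 987.58
Total kcal = 987.58 * 1.74 = 1718.39 kcal

1718.39 kcal


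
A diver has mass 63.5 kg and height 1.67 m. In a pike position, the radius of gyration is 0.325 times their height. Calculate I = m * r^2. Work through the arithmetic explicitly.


r = 0.325 * 1.67 = 0.54275 m
I = m * r^2 = 63.5 * 0.294578 = 18.706 kg*m^2

18.706 kg*m^2


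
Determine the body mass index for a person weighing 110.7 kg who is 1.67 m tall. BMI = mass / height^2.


BMI = mass / height^2
= 110.7 / 1.67^2
= 110.7 / 2.7889
= 39.69 kg/m^2

39.69 kg/m^2


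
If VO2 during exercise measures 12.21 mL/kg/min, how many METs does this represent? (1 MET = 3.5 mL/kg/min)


METs = VO2 / 3.5 = 12.21 / 3.5 = 3.49

3.49 METs


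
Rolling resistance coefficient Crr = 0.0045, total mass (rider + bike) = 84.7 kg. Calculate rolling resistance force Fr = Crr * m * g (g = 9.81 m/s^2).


Fr = Crr * m * g
= 0.0045 * 84.7 * 9.81
= 3.739 N

3.739 N
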